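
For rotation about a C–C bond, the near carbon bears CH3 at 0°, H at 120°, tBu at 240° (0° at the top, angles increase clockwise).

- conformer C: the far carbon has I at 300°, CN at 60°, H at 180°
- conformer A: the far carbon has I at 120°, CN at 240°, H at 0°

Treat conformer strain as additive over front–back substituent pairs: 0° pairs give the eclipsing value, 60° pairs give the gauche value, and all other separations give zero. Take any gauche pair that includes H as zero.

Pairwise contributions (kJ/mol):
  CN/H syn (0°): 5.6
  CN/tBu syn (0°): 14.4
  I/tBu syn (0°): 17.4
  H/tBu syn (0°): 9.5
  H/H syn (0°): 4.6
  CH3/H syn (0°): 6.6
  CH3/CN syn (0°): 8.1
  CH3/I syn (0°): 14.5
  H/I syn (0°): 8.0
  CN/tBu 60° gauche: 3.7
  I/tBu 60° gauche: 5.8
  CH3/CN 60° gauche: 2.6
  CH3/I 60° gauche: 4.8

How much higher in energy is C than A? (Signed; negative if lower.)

-15.8 kJ/mol

C (staggered): CH3–I gauche, CH3–CN gauche, tBu–I gauche; 4.8 + 2.6 + 5.8 = 13.2 kJ/mol.
A (eclipsed): CH3–H eclipsed, H–I eclipsed, tBu–CN eclipsed; 6.6 + 8.0 + 14.4 = 29.0 kJ/mol.
E(C) − E(A) = 13.2 − 29.0 = -15.8 kJ/mol.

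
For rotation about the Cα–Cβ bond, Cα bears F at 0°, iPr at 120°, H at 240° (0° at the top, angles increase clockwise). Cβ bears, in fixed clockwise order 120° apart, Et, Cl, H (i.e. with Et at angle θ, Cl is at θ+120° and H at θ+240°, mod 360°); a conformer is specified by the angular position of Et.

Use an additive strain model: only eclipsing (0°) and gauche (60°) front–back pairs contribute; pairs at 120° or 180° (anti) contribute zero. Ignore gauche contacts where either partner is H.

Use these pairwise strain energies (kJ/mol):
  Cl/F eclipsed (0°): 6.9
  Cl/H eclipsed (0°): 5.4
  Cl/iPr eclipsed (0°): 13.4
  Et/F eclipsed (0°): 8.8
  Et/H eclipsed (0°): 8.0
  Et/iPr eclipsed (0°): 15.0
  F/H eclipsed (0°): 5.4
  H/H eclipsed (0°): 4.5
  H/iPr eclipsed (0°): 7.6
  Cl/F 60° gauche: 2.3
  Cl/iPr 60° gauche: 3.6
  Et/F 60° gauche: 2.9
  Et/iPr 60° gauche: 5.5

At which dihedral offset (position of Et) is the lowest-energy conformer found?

180°

Et at 0° (eclipsed): F(0°)/Et(0°) eclipsed 8.8; iPr(120°)/Cl(120°) eclipsed 13.4; H(240°)/H(240°) eclipsed 4.5 → 26.7 kJ/mol.
Et at 60° (staggered): F(0°)/Et(60°) gauche 2.9; iPr(120°)/Et(60°) gauche 5.5; iPr(120°)/Cl(180°) gauche 3.6 → 12.0 kJ/mol.
Et at 120° (eclipsed): F(0°)/H(0°) eclipsed 5.4; iPr(120°)/Et(120°) eclipsed 15.0; H(240°)/Cl(240°) eclipsed 5.4 → 25.8 kJ/mol.
Et at 180° (staggered): F(0°)/Cl(300°) gauche 2.3; iPr(120°)/Et(180°) gauche 5.5 → 7.8 kJ/mol.
Et at 240° (eclipsed): F(0°)/Cl(0°) eclipsed 6.9; iPr(120°)/H(120°) eclipsed 7.6; H(240°)/Et(240°) eclipsed 8.0 → 22.5 kJ/mol.
Et at 300° (staggered): F(0°)/Et(300°) gauche 2.9; F(0°)/Cl(60°) gauche 2.3; iPr(120°)/Cl(60°) gauche 3.6 → 8.8 kJ/mol.
The minimum (7.8 kJ/mol) occurs with Et at 180°.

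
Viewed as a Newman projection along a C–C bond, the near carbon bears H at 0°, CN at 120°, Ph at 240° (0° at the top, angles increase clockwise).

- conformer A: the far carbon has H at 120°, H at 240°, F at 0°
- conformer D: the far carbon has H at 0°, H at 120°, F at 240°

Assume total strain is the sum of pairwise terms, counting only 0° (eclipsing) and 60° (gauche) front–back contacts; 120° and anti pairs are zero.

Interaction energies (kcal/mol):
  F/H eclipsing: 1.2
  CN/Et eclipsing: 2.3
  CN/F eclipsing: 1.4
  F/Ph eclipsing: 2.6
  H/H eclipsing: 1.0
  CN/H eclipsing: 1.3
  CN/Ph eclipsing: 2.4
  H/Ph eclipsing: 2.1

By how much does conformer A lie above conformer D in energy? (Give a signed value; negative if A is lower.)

A is eclipsed. H at 0° is eclipsed with F at 0° (1.2); CN at 120° is eclipsed with H at 120° (1.3); Ph at 240° is eclipsed with H at 240° (2.1). Total 4.6 kcal/mol.
D is eclipsed. H at 0° is eclipsed with H at 0° (1.0); CN at 120° is eclipsed with H at 120° (1.3); Ph at 240° is eclipsed with F at 240° (2.6). Total 4.9 kcal/mol.
E(A) − E(D) = 4.6 − 4.9 = -0.3 kcal/mol.

-0.3 kcal/mol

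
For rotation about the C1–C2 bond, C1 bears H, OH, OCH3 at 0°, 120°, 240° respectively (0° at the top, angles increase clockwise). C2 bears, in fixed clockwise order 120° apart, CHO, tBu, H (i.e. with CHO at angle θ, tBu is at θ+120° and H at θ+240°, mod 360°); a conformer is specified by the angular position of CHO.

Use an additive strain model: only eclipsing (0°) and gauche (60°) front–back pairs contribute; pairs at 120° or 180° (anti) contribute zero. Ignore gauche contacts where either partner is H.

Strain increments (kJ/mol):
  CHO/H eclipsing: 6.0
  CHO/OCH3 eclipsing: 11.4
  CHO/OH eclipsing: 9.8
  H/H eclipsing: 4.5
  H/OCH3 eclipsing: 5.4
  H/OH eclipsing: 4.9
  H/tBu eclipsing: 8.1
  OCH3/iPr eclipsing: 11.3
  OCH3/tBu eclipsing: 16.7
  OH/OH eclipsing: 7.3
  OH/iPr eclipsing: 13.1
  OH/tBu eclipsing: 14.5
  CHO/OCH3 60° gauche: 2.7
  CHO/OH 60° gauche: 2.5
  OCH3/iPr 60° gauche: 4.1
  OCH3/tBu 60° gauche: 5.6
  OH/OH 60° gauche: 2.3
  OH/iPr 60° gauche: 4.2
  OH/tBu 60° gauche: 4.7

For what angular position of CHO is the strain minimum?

CHO at 0° is eclipsed. H at 0° is eclipsed with CHO at 0° (6.0); OH at 120° is eclipsed with tBu at 120° (14.5); OCH3 at 240° is eclipsed with H at 240° (5.4). Total 25.9 kJ/mol.
CHO at 60° is staggered. OH at 120° is gauche with CHO at 60° (2.5); OH at 120° is gauche with tBu at 180° (4.7); OCH3 at 240° is gauche with tBu at 180° (5.6). Total 12.8 kJ/mol.
CHO at 120° is eclipsed. H at 0° is eclipsed with H at 0° (4.5); OH at 120° is eclipsed with CHO at 120° (9.8); OCH3 at 240° is eclipsed with tBu at 240° (16.7). Total 31.0 kJ/mol.
CHO at 180° is staggered. OH at 120° is gauche with CHO at 180° (2.5); OCH3 at 240° is gauche with CHO at 180° (2.7); OCH3 at 240° is gauche with tBu at 300° (5.6). Total 10.8 kJ/mol.
CHO at 240° is eclipsed. H at 0° is eclipsed with tBu at 0° (8.1); OH at 120° is eclipsed with H at 120° (4.9); OCH3 at 240° is eclipsed with CHO at 240° (11.4). Total 24.4 kJ/mol.
CHO at 300° is staggered. OH at 120° is gauche with tBu at 60° (4.7); OCH3 at 240° is gauche with CHO at 300° (2.7). Total 7.4 kJ/mol.
The minimum (7.4 kJ/mol) occurs with CHO at 300°.

300°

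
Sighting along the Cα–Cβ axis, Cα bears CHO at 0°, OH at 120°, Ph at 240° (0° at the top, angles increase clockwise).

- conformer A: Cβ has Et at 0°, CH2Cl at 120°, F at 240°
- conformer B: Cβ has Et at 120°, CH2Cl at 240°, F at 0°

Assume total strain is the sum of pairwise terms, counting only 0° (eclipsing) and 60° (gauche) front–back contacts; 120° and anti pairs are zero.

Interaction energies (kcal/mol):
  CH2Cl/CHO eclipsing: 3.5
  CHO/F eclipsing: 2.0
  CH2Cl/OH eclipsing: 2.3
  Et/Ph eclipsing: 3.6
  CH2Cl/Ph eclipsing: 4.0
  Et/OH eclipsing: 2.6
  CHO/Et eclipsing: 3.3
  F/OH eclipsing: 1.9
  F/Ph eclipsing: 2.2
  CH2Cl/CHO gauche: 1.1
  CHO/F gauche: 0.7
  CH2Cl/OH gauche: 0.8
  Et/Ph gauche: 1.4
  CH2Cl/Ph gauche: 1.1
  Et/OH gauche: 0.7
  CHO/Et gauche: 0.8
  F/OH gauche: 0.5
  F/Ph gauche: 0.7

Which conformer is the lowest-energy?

A (eclipsed): CHO(0°)/Et(0°) eclipsed 3.3; OH(120°)/CH2Cl(120°) eclipsed 2.3; Ph(240°)/F(240°) eclipsed 2.2 → 7.8 kcal/mol.
B (eclipsed): CHO(0°)/F(0°) eclipsed 2.0; OH(120°)/Et(120°) eclipsed 2.6; Ph(240°)/CH2Cl(240°) eclipsed 4.0 → 8.6 kcal/mol.
A has the lowest total (7.8 kcal/mol).

A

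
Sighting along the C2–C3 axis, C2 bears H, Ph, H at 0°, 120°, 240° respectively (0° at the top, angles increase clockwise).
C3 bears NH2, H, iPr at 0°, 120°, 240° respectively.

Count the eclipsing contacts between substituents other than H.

0

Every eclipsing pair involves H, so the count is 0.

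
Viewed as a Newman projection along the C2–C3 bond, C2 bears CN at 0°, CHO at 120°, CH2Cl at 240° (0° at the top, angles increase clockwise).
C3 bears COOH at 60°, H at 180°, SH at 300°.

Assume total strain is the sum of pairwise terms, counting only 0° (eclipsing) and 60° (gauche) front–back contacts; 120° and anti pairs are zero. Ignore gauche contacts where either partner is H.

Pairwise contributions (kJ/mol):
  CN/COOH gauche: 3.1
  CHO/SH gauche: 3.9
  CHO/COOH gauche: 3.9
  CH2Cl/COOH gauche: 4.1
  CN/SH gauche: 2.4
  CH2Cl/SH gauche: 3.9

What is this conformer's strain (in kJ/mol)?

This conformer (staggered): CN(0°)/COOH(60°) gauche 3.1; CN(0°)/SH(300°) gauche 2.4; CHO(120°)/COOH(60°) gauche 3.9; CH2Cl(240°)/SH(300°) gauche 3.9 → 13.3 kJ/mol.

13.3 kJ/mol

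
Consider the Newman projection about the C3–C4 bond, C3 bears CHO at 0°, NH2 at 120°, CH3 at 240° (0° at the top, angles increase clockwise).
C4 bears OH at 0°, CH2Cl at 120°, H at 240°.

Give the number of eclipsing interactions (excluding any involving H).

2

Non-H eclipsing pairs: CHO(0°)/OH(0°); NH2(120°)/CH2Cl(120°) — 2 interactions.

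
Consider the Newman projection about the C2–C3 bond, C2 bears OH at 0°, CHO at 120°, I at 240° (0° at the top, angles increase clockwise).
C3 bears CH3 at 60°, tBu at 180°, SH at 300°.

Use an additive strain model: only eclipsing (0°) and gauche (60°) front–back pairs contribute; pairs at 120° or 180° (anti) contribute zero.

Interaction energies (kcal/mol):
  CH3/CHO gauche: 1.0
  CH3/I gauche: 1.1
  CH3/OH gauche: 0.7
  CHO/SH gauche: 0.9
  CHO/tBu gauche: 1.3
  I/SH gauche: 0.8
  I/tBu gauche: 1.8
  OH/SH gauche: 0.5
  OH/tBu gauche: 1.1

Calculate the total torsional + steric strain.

6.1 kcal/mol

This conformer (staggered): OH(0°)/CH3(60°) gauche 0.7; OH(0°)/SH(300°) gauche 0.5; CHO(120°)/CH3(60°) gauche 1.0; CHO(120°)/tBu(180°) gauche 1.3; I(240°)/tBu(180°) gauche 1.8; I(240°)/SH(300°) gauche 0.8 → 6.1 kcal/mol.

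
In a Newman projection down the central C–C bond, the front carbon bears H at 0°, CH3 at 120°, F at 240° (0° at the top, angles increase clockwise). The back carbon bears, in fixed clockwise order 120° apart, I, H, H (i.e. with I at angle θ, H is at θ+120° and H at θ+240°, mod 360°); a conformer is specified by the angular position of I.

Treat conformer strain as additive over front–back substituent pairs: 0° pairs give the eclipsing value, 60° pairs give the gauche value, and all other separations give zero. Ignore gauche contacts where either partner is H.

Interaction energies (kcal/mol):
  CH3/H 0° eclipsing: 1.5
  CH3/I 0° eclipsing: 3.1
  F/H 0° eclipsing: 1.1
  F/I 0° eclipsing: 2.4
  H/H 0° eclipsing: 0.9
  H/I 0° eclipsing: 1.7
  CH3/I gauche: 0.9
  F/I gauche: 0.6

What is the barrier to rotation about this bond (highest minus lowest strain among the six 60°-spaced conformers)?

4.5 kcal/mol

I at 0° (eclipsed): H(0°)/I(0°) eclipsed 1.7; CH3(120°)/H(120°) eclipsed 1.5; F(240°)/H(240°) eclipsed 1.1 → 4.3 kcal/mol.
I at 60° (staggered): CH3(120°)/I(60°) gauche 0.9 → 0.9 kcal/mol.
I at 120° (eclipsed): H(0°)/H(0°) eclipsed 0.9; CH3(120°)/I(120°) eclipsed 3.1; F(240°)/H(240°) eclipsed 1.1 → 5.1 kcal/mol.
I at 180° (staggered): CH3(120°)/I(180°) gauche 0.9; F(240°)/I(180°) gauche 0.6 → 1.5 kcal/mol.
I at 240° (eclipsed): H(0°)/H(0°) eclipsed 0.9; CH3(120°)/H(120°) eclipsed 1.5; F(240°)/I(240°) eclipsed 2.4 → 4.8 kcal/mol.
I at 300° (staggered): F(240°)/I(300°) gauche 0.6 → 0.6 kcal/mol.
Max at 120° (5.1 kcal/mol), min at 300° (0.6 kcal/mol); barrier = 4.5 kcal/mol.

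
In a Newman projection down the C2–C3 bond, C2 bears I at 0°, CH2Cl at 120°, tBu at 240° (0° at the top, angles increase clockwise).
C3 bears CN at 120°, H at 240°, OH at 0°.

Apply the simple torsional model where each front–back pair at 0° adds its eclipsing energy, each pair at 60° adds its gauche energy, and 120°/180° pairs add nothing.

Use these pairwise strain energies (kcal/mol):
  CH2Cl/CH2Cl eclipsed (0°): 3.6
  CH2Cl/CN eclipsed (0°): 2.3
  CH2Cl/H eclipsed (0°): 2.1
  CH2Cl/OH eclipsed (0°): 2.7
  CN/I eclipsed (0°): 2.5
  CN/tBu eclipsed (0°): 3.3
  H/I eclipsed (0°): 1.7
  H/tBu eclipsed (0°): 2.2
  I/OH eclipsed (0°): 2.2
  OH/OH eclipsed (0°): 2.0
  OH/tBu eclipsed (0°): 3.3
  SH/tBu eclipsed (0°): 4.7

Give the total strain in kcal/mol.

This conformer (eclipsed): I–OH eclipsed, CH2Cl–CN eclipsed, tBu–H eclipsed; 2.2 + 2.3 + 2.2 = 6.7 kcal/mol.

6.7 kcal/mol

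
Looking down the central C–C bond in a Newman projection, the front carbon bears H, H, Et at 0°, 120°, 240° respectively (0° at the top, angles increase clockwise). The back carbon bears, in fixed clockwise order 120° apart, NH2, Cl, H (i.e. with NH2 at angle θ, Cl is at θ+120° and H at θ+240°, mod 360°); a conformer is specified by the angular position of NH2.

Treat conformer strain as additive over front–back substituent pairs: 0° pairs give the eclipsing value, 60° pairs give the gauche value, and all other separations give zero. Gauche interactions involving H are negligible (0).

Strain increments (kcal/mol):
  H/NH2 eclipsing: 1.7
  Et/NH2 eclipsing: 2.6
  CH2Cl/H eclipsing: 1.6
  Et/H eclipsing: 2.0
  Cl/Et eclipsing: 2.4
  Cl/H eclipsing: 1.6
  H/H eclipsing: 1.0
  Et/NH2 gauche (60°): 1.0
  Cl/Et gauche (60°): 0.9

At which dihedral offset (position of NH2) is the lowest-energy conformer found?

NH2 at 0° (eclipsed): H(0°)/NH2(0°) eclipsed 1.7; H(120°)/Cl(120°) eclipsed 1.6; Et(240°)/H(240°) eclipsed 2.0 → 5.3 kcal/mol.
NH2 at 60° (staggered): Et(240°)/Cl(180°) gauche 0.9 → 0.9 kcal/mol.
NH2 at 120° (eclipsed): H(0°)/H(0°) eclipsed 1.0; H(120°)/NH2(120°) eclipsed 1.7; Et(240°)/Cl(240°) eclipsed 2.4 → 5.1 kcal/mol.
NH2 at 180° (staggered): Et(240°)/NH2(180°) gauche 1.0; Et(240°)/Cl(300°) gauche 0.9 → 1.9 kcal/mol.
NH2 at 240° (eclipsed): H(0°)/Cl(0°) eclipsed 1.6; H(120°)/H(120°) eclipsed 1.0; Et(240°)/NH2(240°) eclipsed 2.6 → 5.2 kcal/mol.
NH2 at 300° (staggered): Et(240°)/NH2(300°) gauche 1.0 → 1.0 kcal/mol.
The minimum (0.9 kcal/mol) occurs with NH2 at 60°.

60°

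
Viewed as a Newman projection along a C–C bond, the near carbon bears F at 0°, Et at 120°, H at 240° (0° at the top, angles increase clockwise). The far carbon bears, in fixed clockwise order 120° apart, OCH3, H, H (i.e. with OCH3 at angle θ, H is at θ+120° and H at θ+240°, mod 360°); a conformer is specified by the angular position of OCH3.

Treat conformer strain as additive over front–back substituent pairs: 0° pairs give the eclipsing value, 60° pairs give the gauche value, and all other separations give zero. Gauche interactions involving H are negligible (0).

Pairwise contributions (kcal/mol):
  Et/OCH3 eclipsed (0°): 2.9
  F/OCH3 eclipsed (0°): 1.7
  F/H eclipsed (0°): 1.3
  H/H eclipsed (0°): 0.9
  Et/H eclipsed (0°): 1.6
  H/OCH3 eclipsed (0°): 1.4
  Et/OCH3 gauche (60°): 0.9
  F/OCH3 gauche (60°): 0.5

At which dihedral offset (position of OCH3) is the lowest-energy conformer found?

300°

OCH3 at 0° (eclipsed): F–OCH3 eclipsed, Et–H eclipsed, H–H eclipsed; 1.7 + 1.6 + 0.9 = 4.2 kcal/mol.
OCH3 at 60° (staggered): F–OCH3 gauche, Et–OCH3 gauche; 0.5 + 0.9 = 1.4 kcal/mol.
OCH3 at 120° (eclipsed): F–H eclipsed, Et–OCH3 eclipsed, H–H eclipsed; 1.3 + 2.9 + 0.9 = 5.1 kcal/mol.
OCH3 at 180° (staggered): Et–OCH3 gauche; 0.9 = 0.9 kcal/mol.
OCH3 at 240° (eclipsed): F–H eclipsed, Et–H eclipsed, H–OCH3 eclipsed; 1.3 + 1.6 + 1.4 = 4.3 kcal/mol.
OCH3 at 300° (staggered): F–OCH3 gauche; 0.5 = 0.5 kcal/mol.
The minimum (0.5 kcal/mol) occurs with OCH3 at 300°.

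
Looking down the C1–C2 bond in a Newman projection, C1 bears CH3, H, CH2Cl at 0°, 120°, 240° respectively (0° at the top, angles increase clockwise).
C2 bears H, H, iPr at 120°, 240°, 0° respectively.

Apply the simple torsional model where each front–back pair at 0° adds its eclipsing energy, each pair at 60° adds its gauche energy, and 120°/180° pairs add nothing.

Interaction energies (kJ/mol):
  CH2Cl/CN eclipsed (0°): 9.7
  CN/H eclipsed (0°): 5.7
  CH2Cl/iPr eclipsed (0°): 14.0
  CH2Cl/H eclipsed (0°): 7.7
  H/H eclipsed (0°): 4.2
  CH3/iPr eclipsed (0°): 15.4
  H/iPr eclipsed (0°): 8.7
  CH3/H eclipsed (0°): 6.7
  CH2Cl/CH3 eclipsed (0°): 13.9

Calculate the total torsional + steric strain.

27.3 kJ/mol

This conformer (eclipsed): CH3–iPr eclipsed, H–H eclipsed, CH2Cl–H eclipsed; 15.4 + 4.2 + 7.7 = 27.3 kJ/mol.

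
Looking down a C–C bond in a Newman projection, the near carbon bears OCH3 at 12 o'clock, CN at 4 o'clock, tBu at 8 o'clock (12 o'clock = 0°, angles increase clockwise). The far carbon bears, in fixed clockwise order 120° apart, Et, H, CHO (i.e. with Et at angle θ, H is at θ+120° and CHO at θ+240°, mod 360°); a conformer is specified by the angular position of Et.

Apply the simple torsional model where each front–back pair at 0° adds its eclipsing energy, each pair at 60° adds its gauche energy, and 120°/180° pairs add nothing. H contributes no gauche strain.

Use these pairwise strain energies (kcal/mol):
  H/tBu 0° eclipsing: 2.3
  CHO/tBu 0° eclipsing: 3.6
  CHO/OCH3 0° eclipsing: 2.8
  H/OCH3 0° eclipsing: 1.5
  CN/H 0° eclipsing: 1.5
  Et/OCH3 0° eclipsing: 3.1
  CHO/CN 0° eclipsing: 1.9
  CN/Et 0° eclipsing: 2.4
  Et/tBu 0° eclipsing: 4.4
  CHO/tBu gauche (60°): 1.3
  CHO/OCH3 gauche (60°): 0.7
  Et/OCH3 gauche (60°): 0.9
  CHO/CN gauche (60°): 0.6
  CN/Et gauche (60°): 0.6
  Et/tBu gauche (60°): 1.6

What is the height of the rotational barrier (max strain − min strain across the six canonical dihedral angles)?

Et at 0° (eclipsed): OCH3(0°)/Et(0°) eclipsed 3.1; CN(120°)/H(120°) eclipsed 1.5; tBu(240°)/CHO(240°) eclipsed 3.6 → 8.2 kcal/mol.
Et at 60° (staggered): OCH3(0°)/Et(60°) gauche 0.9; OCH3(0°)/CHO(300°) gauche 0.7; CN(120°)/Et(60°) gauche 0.6; tBu(240°)/CHO(300°) gauche 1.3 → 3.5 kcal/mol.
Et at 120° (eclipsed): OCH3(0°)/CHO(0°) eclipsed 2.8; CN(120°)/Et(120°) eclipsed 2.4; tBu(240°)/H(240°) eclipsed 2.3 → 7.5 kcal/mol.
Et at 180° (staggered): OCH3(0°)/CHO(60°) gauche 0.7; CN(120°)/Et(180°) gauche 0.6; CN(120°)/CHO(60°) gauche 0.6; tBu(240°)/Et(180°) gauche 1.6 → 3.5 kcal/mol.
Et at 240° (eclipsed): OCH3(0°)/H(0°) eclipsed 1.5; CN(120°)/CHO(120°) eclipsed 1.9; tBu(240°)/Et(240°) eclipsed 4.4 → 7.8 kcal/mol.
Et at 300° (staggered): OCH3(0°)/Et(300°) gauche 0.9; CN(120°)/CHO(180°) gauche 0.6; tBu(240°)/Et(300°) gauche 1.6; tBu(240°)/CHO(180°) gauche 1.3 → 4.4 kcal/mol.
Max at 0° (8.2 kcal/mol), min at 60° (3.5 kcal/mol); barrier = 4.7 kcal/mol.

4.7 kcal/mol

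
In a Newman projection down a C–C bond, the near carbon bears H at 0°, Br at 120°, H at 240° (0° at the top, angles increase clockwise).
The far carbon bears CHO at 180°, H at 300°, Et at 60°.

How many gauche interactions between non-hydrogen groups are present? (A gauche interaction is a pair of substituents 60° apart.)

Non-H gauche pairs: Br(120°)/CHO(180°); Br(120°)/Et(60°) — 2 interactions.

2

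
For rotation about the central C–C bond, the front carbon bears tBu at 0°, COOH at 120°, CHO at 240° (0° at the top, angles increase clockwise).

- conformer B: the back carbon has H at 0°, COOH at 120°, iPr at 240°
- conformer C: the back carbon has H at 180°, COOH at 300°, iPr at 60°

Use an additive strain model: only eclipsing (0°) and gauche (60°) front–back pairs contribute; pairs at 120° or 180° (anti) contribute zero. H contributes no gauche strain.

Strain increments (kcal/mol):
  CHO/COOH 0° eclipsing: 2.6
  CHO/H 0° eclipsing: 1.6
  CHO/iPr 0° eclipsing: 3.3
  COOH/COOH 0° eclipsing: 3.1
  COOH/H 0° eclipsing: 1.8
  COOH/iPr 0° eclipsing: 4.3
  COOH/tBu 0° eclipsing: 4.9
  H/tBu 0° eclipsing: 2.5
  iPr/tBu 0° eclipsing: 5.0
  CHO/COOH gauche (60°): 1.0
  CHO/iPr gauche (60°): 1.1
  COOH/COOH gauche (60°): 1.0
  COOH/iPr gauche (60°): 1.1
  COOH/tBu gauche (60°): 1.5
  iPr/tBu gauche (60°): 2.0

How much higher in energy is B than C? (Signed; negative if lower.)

B (eclipsed): tBu(0°)/H(0°) eclipsed 2.5; COOH(120°)/COOH(120°) eclipsed 3.1; CHO(240°)/iPr(240°) eclipsed 3.3 → 8.9 kcal/mol.
C (staggered): tBu(0°)/COOH(300°) gauche 1.5; tBu(0°)/iPr(60°) gauche 2.0; COOH(120°)/iPr(60°) gauche 1.1; CHO(240°)/COOH(300°) gauche 1.0 → 5.6 kcal/mol.
E(B) − E(C) = 8.9 − 5.6 = +3.3 kcal/mol.

+3.3 kcal/mol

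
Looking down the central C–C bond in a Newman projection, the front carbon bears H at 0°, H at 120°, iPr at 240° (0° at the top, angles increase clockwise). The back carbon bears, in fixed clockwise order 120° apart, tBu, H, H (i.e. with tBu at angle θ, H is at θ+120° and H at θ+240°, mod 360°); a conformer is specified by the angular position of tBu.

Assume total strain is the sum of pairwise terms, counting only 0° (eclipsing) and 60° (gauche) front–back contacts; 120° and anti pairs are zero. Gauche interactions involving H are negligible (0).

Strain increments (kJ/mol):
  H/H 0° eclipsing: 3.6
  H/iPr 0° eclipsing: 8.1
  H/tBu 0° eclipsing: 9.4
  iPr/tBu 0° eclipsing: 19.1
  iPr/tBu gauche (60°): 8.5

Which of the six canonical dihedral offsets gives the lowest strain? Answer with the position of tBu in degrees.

tBu at 0° is eclipsed. H at 0° is eclipsed with tBu at 0° (9.4); H at 120° is eclipsed with H at 120° (3.6); iPr at 240° is eclipsed with H at 240° (8.1). Total 21.1 kJ/mol.
tBu at 60° (staggered): no non-H gauche contacts → 0.0 kJ/mol.
tBu at 120° is eclipsed. H at 0° is eclipsed with H at 0° (3.6); H at 120° is eclipsed with tBu at 120° (9.4); iPr at 240° is eclipsed with H at 240° (8.1). Total 21.1 kJ/mol.
tBu at 180° is staggered. iPr at 240° is gauche with tBu at 180° (8.5). Total 8.5 kJ/mol.
tBu at 240° is eclipsed. H at 0° is eclipsed with H at 0° (3.6); H at 120° is eclipsed with H at 120° (3.6); iPr at 240° is eclipsed with tBu at 240° (19.1). Total 26.3 kJ/mol.
tBu at 300° is staggered. iPr at 240° is gauche with tBu at 300° (8.5). Total 8.5 kJ/mol.
The minimum (0.0 kJ/mol) occurs with tBu at 60°.

60°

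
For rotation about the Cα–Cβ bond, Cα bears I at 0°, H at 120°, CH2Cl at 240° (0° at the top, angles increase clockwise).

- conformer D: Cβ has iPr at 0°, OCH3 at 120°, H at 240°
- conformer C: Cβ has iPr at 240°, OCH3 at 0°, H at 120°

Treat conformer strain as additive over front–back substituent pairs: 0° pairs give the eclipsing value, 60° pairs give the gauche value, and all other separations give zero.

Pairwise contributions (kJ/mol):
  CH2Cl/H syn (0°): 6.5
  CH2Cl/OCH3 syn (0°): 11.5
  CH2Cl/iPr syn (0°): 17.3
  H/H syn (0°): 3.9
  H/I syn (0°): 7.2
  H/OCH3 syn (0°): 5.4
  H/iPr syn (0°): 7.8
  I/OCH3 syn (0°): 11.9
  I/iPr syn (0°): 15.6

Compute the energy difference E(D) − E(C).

D (eclipsed): I(0°)/iPr(0°) eclipsed 15.6; H(120°)/OCH3(120°) eclipsed 5.4; CH2Cl(240°)/H(240°) eclipsed 6.5 → 27.5 kJ/mol.
C (eclipsed): I(0°)/OCH3(0°) eclipsed 11.9; H(120°)/H(120°) eclipsed 3.9; CH2Cl(240°)/iPr(240°) eclipsed 17.3 → 33.1 kJ/mol.
E(D) − E(C) = 27.5 − 33.1 = -5.6 kJ/mol.

-5.6 kJ/mol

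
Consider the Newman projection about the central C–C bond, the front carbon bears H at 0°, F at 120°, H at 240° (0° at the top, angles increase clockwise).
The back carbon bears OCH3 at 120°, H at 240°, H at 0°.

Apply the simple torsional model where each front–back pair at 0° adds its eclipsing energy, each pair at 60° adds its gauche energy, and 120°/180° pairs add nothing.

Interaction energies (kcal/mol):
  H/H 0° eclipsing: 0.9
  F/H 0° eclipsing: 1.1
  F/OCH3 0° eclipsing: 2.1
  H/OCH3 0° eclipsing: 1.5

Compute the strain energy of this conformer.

This conformer (eclipsed): H–H eclipsed, F–OCH3 eclipsed, H–H eclipsed; 0.9 + 2.1 + 0.9 = 3.9 kcal/mol.

3.9 kcal/mol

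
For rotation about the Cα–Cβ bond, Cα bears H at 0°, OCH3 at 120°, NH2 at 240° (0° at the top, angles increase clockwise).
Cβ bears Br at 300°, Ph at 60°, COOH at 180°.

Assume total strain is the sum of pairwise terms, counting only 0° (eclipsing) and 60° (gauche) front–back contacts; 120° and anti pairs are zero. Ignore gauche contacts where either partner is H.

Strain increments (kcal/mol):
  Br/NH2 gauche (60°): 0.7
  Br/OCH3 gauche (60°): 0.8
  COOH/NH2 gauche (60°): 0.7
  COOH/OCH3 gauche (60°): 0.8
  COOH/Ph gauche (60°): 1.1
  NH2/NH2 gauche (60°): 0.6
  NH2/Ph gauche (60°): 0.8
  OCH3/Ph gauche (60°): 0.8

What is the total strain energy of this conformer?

3.0 kcal/mol

This conformer is staggered. OCH3 at 120° is gauche with Ph at 60° (0.8); OCH3 at 120° is gauche with COOH at 180° (0.8); NH2 at 240° is gauche with Br at 300° (0.7); NH2 at 240° is gauche with COOH at 180° (0.7). Total 3.0 kcal/mol.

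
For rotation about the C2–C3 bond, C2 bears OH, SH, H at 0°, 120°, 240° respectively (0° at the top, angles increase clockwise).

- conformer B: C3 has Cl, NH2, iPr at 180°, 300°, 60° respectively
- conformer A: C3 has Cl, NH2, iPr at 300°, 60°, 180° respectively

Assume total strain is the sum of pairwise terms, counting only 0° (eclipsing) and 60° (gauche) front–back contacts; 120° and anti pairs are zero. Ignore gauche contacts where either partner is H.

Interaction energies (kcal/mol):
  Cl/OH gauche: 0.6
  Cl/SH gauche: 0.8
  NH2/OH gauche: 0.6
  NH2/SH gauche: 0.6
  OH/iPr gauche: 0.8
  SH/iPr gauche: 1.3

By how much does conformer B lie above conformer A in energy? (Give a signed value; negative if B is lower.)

B is staggered. OH at 0° is gauche with NH2 at 300° (0.6); OH at 0° is gauche with iPr at 60° (0.8); SH at 120° is gauche with Cl at 180° (0.8); SH at 120° is gauche with iPr at 60° (1.3). Total 3.5 kcal/mol.
A is staggered. OH at 0° is gauche with Cl at 300° (0.6); OH at 0° is gauche with NH2 at 60° (0.6); SH at 120° is gauche with NH2 at 60° (0.6); SH at 120° is gauche with iPr at 180° (1.3). Total 3.1 kcal/mol.
E(B) − E(A) = 3.5 − 3.1 = +0.4 kcal/mol.

+0.4 kcal/mol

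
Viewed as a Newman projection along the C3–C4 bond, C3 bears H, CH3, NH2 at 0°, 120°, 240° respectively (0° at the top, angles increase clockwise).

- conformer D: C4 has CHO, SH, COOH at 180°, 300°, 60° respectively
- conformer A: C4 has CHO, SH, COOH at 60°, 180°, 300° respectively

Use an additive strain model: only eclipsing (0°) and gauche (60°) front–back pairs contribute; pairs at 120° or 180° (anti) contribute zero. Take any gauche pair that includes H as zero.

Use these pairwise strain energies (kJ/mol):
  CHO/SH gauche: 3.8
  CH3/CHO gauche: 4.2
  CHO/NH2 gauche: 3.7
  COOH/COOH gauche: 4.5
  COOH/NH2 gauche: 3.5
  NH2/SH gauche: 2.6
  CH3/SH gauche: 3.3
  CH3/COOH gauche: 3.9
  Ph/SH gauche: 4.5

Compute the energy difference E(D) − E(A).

+0.8 kJ/mol

D is staggered. CH3 at 120° is gauche with CHO at 180° (4.2); CH3 at 120° is gauche with COOH at 60° (3.9); NH2 at 240° is gauche with CHO at 180° (3.7); NH2 at 240° is gauche with SH at 300° (2.6). Total 14.4 kJ/mol.
A is staggered. CH3 at 120° is gauche with CHO at 60° (4.2); CH3 at 120° is gauche with SH at 180° (3.3); NH2 at 240° is gauche with SH at 180° (2.6); NH2 at 240° is gauche with COOH at 300° (3.5). Total 13.6 kJ/mol.
E(D) − E(A) = 14.4 − 13.6 = +0.8 kJ/mol.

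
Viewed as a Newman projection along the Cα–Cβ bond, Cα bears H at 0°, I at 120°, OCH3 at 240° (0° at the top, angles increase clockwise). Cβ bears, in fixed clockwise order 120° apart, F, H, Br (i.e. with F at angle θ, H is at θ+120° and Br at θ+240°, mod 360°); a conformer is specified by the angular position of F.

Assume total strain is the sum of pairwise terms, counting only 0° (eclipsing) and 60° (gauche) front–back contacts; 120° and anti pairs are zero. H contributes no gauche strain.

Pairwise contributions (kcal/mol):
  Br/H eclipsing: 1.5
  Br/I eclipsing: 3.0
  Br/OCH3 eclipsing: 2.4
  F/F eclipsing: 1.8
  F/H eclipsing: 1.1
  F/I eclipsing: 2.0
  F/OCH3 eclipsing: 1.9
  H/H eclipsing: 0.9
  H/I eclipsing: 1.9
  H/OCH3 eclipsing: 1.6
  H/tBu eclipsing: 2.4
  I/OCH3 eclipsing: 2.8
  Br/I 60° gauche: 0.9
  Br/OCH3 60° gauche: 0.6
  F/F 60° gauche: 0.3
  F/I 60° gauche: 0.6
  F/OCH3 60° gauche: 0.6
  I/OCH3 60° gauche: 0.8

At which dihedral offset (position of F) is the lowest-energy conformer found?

F at 0° is eclipsed. H at 0° is eclipsed with F at 0° (1.1); I at 120° is eclipsed with H at 120° (1.9); OCH3 at 240° is eclipsed with Br at 240° (2.4). Total 5.4 kcal/mol.
F at 60° is staggered. I at 120° is gauche with F at 60° (0.6); OCH3 at 240° is gauche with Br at 300° (0.6). Total 1.2 kcal/mol.
F at 120° is eclipsed. H at 0° is eclipsed with Br at 0° (1.5); I at 120° is eclipsed with F at 120° (2.0); OCH3 at 240° is eclipsed with H at 240° (1.6). Total 5.1 kcal/mol.
F at 180° is staggered. I at 120° is gauche with F at 180° (0.6); I at 120° is gauche with Br at 60° (0.9); OCH3 at 240° is gauche with F at 180° (0.6). Total 2.1 kcal/mol.
F at 240° is eclipsed. H at 0° is eclipsed with H at 0° (0.9); I at 120° is eclipsed with Br at 120° (3.0); OCH3 at 240° is eclipsed with F at 240° (1.9). Total 5.8 kcal/mol.
F at 300° is staggered. I at 120° is gauche with Br at 180° (0.9); OCH3 at 240° is gauche with F at 300° (0.6); OCH3 at 240° is gauche with Br at 180° (0.6). Total 2.1 kcal/mol.
The minimum (1.2 kcal/mol) occurs with F at 60°.

60°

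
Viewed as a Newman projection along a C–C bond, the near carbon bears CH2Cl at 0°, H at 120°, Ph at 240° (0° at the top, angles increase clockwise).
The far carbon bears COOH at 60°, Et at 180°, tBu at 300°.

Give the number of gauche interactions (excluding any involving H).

4

Non-H gauche pairs: CH2Cl(0°)/COOH(60°); CH2Cl(0°)/tBu(300°); Ph(240°)/Et(180°); Ph(240°)/tBu(300°) — 4 interactions.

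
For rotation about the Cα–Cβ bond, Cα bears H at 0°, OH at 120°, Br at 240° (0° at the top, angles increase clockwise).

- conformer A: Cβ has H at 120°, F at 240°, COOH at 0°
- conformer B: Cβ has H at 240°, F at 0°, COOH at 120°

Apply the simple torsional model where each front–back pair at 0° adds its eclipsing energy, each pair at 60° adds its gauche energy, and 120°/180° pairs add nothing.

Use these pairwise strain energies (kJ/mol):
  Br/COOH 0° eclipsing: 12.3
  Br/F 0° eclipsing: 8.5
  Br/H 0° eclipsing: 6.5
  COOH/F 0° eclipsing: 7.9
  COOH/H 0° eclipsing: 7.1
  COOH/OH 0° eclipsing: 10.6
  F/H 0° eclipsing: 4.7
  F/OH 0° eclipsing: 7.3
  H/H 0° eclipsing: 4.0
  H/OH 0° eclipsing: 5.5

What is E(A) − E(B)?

A (eclipsed): H–COOH eclipsed, OH–H eclipsed, Br–F eclipsed; 7.1 + 5.5 + 8.5 = 21.1 kJ/mol.
B (eclipsed): H–F eclipsed, OH–COOH eclipsed, Br–H eclipsed; 4.7 + 10.6 + 6.5 = 21.8 kJ/mol.
E(A) − E(B) = 21.1 − 21.8 = -0.7 kJ/mol.

-0.7 kJ/mol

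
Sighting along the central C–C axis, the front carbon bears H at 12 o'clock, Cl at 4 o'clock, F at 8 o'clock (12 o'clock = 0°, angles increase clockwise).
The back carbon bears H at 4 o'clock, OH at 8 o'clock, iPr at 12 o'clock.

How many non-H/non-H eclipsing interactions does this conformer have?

Non-H eclipsing pairs: F(240°)/OH(240°) — 1 interaction.

1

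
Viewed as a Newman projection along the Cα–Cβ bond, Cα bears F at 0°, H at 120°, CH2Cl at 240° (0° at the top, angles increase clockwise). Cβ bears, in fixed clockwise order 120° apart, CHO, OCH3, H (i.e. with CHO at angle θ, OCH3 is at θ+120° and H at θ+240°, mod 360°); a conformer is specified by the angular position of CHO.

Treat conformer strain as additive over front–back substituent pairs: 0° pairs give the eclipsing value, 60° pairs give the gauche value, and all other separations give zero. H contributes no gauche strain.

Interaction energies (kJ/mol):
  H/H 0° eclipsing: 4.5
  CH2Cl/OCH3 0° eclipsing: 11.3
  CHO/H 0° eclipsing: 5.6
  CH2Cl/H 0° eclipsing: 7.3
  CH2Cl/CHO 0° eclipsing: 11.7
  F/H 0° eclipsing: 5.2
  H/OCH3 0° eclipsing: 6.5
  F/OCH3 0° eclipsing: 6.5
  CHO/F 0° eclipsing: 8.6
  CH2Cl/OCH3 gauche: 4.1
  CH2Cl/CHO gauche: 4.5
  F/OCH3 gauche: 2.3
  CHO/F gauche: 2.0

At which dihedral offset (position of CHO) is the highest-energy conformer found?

240°

CHO at 0° (eclipsed): F–CHO eclipsed, H–OCH3 eclipsed, CH2Cl–H eclipsed; 8.6 + 6.5 + 7.3 = 22.4 kJ/mol.
CHO at 60° (staggered): F–CHO gauche, CH2Cl–OCH3 gauche; 2.0 + 4.1 = 6.1 kJ/mol.
CHO at 120° (eclipsed): F–H eclipsed, H–CHO eclipsed, CH2Cl–OCH3 eclipsed; 5.2 + 5.6 + 11.3 = 22.1 kJ/mol.
CHO at 180° (staggered): F–OCH3 gauche, CH2Cl–CHO gauche, CH2Cl–OCH3 gauche; 2.3 + 4.5 + 4.1 = 10.9 kJ/mol.
CHO at 240° (eclipsed): F–OCH3 eclipsed, H–H eclipsed, CH2Cl–CHO eclipsed; 6.5 + 4.5 + 11.7 = 22.7 kJ/mol.
CHO at 300° (staggered): F–CHO gauche, F–OCH3 gauche, CH2Cl–CHO gauche; 2.0 + 2.3 + 4.5 = 8.8 kJ/mol.
The maximum (22.7 kJ/mol) occurs with CHO at 240°.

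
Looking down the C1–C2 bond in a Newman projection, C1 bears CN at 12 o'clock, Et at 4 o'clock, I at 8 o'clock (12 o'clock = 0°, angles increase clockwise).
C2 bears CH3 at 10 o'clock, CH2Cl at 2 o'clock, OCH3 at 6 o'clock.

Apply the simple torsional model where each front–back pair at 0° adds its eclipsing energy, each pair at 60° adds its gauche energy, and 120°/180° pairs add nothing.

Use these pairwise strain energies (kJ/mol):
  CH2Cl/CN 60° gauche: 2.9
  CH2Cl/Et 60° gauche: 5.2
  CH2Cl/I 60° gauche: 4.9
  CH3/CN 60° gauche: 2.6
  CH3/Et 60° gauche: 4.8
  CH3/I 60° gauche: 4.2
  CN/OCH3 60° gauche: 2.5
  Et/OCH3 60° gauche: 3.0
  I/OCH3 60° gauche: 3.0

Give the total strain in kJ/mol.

This conformer (staggered): CN–CH3 gauche, CN–CH2Cl gauche, Et–CH2Cl gauche, Et–OCH3 gauche, I–CH3 gauche, I–OCH3 gauche; 2.6 + 2.9 + 5.2 + 3.0 + 4.2 + 3.0 = 20.9 kJ/mol.

20.9 kJ/mol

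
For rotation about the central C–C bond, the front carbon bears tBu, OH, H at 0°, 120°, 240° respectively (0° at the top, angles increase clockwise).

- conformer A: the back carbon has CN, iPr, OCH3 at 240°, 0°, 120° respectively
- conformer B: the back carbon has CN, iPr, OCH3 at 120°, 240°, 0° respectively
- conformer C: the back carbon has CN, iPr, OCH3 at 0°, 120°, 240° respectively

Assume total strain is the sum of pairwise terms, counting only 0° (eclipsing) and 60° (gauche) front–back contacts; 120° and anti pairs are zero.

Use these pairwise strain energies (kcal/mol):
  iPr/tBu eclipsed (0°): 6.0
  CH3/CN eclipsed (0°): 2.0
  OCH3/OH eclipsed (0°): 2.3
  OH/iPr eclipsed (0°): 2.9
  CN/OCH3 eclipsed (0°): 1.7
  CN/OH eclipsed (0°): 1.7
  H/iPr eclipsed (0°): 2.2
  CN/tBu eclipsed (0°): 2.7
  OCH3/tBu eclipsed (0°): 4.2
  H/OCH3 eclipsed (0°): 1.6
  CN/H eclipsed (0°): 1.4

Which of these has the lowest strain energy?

A (eclipsed): tBu–iPr eclipsed, OH–OCH3 eclipsed, H–CN eclipsed; 6.0 + 2.3 + 1.4 = 9.7 kcal/mol.
B (eclipsed): tBu–OCH3 eclipsed, OH–CN eclipsed, H–iPr eclipsed; 4.2 + 1.7 + 2.2 = 8.1 kcal/mol.
C (eclipsed): tBu–CN eclipsed, OH–iPr eclipsed, H–OCH3 eclipsed; 2.7 + 2.9 + 1.6 = 7.2 kcal/mol.
C has the lowest total (7.2 kcal/mol).

C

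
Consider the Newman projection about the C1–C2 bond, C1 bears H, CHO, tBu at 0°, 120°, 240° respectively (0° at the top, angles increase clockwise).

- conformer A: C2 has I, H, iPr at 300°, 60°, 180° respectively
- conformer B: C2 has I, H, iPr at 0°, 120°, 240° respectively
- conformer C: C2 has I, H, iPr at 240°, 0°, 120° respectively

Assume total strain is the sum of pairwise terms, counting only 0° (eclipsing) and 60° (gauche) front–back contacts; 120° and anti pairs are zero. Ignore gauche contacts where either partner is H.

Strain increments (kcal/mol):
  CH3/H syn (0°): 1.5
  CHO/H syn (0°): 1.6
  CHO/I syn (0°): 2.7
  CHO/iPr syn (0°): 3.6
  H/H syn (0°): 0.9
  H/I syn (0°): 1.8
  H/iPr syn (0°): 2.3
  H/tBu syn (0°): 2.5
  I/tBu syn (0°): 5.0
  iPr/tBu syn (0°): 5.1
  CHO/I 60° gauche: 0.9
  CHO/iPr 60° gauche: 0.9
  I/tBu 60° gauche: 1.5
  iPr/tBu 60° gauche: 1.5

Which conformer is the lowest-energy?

A (staggered): CHO–iPr gauche, tBu–I gauche, tBu–iPr gauche; 0.9 + 1.5 + 1.5 = 3.9 kcal/mol.
B (eclipsed): H–I eclipsed, CHO–H eclipsed, tBu–iPr eclipsed; 1.8 + 1.6 + 5.1 = 8.5 kcal/mol.
C (eclipsed): H–H eclipsed, CHO–iPr eclipsed, tBu–I eclipsed; 0.9 + 3.6 + 5.0 = 9.5 kcal/mol.
A has the lowest total (3.9 kcal/mol).

A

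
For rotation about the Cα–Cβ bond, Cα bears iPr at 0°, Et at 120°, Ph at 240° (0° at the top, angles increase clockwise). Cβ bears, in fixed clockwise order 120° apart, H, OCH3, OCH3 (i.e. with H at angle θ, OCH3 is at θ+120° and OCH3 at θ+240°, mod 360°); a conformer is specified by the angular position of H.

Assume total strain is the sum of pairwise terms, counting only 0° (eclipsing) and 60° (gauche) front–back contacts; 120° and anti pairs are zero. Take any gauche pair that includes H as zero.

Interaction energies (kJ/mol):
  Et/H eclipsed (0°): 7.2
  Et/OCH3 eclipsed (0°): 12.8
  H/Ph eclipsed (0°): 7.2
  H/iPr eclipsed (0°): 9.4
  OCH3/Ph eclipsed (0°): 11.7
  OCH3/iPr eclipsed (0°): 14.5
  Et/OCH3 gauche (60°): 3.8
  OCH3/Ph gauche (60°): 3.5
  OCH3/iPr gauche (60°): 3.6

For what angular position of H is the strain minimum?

H at 0° (eclipsed): iPr–H eclipsed, Et–OCH3 eclipsed, Ph–OCH3 eclipsed; 9.4 + 12.8 + 11.7 = 33.9 kJ/mol.
H at 60° (staggered): iPr–OCH3 gauche, Et–OCH3 gauche, Ph–OCH3 gauche, Ph–OCH3 gauche; 3.6 + 3.8 + 3.5 + 3.5 = 14.4 kJ/mol.
H at 120° (eclipsed): iPr–OCH3 eclipsed, Et–H eclipsed, Ph–OCH3 eclipsed; 14.5 + 7.2 + 11.7 = 33.4 kJ/mol.
H at 180° (staggered): iPr–OCH3 gauche, iPr–OCH3 gauche, Et–OCH3 gauche, Ph–OCH3 gauche; 3.6 + 3.6 + 3.8 + 3.5 = 14.5 kJ/mol.
H at 240° (eclipsed): iPr–OCH3 eclipsed, Et–OCH3 eclipsed, Ph–H eclipsed; 14.5 + 12.8 + 7.2 = 34.5 kJ/mol.
H at 300° (staggered): iPr–OCH3 gauche, Et–OCH3 gauche, Et–OCH3 gauche, Ph–OCH3 gauche; 3.6 + 3.8 + 3.8 + 3.5 = 14.7 kJ/mol.
The minimum (14.4 kJ/mol) occurs with H at 60°.

60°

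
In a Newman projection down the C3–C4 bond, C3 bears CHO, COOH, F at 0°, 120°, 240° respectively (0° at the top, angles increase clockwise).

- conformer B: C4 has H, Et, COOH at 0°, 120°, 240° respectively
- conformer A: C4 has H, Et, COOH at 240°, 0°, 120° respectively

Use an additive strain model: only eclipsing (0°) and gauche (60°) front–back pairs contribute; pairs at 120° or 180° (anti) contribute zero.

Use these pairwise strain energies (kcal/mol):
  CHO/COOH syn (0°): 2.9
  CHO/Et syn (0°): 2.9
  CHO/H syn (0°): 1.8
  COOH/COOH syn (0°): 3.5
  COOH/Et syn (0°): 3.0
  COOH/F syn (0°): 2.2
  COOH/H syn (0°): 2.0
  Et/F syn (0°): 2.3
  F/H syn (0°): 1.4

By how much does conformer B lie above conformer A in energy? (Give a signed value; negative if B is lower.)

B (eclipsed): CHO–H eclipsed, COOH–Et eclipsed, F–COOH eclipsed; 1.8 + 3.0 + 2.2 = 7.0 kcal/mol.
A (eclipsed): CHO–Et eclipsed, COOH–COOH eclipsed, F–H eclipsed; 2.9 + 3.5 + 1.4 = 7.8 kcal/mol.
E(B) − E(A) = 7.0 − 7.8 = -0.8 kcal/mol.

-0.8 kcal/mol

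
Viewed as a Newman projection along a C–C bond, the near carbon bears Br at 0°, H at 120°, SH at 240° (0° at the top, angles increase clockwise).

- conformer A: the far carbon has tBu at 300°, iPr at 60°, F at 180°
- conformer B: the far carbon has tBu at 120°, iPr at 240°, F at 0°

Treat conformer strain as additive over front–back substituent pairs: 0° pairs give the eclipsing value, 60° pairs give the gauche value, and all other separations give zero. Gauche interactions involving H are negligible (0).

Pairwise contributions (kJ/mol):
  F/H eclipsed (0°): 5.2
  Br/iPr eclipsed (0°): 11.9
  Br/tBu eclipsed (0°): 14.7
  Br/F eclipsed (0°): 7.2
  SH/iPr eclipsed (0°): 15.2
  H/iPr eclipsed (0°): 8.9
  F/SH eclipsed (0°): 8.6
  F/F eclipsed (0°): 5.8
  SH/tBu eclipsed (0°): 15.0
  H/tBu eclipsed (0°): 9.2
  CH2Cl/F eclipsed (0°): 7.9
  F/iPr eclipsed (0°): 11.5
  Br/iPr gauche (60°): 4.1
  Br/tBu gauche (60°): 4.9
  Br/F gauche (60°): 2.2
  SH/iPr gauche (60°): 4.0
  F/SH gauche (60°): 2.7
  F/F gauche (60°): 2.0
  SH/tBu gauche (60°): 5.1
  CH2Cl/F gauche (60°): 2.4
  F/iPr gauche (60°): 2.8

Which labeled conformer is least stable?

B

A is staggered. Br at 0° is gauche with tBu at 300° (4.9); Br at 0° is gauche with iPr at 60° (4.1); SH at 240° is gauche with tBu at 300° (5.1); SH at 240° is gauche with F at 180° (2.7). Total 16.8 kJ/mol.
B is eclipsed. Br at 0° is eclipsed with F at 0° (7.2); H at 120° is eclipsed with tBu at 120° (9.2); SH at 240° is eclipsed with iPr at 240° (15.2). Total 31.6 kJ/mol.
B has the highest total (31.6 kJ/mol).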